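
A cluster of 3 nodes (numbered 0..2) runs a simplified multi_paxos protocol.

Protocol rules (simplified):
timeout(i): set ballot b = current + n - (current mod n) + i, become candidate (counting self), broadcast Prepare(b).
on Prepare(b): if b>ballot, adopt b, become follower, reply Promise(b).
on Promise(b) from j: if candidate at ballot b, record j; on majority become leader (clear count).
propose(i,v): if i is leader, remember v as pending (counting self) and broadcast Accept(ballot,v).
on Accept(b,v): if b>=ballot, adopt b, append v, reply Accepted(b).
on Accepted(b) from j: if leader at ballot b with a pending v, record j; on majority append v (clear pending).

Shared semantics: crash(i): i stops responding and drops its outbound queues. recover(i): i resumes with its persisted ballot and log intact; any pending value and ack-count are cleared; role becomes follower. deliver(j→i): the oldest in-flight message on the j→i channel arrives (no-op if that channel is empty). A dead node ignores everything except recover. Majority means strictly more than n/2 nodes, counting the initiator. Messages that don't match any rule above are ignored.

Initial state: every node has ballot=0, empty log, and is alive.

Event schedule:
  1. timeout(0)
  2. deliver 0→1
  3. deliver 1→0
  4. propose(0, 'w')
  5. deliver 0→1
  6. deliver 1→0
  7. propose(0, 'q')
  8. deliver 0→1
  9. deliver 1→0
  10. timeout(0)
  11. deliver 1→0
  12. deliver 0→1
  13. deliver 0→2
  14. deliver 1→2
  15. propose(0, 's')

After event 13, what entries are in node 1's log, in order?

w,q

e1 timeout(0): 0[cand,b=3,-]
e2 deliver 0→1: 1[foll,b=3,-]
e3 deliver 1→0: 0[lead,b=3,-]
e4 propose(0,'w'): ·
e5 deliver 0→1: 1[foll,b=3,w]
e6 deliver 1→0: 0[lead,b=3,w]
e7 propose(0,'q'): ·
e8 deliver 0→1: 1[foll,b=3,w,q]
e9 deliver 1→0: 0[lead,b=3,w,q]
e10 timeout(0): 0[cand,b=6,w,q]
e11 deliver 1→0: ·
e12 deliver 0→1: 1[foll,b=6,w,q]
e13 deliver 0→2: 2[foll,b=3,-]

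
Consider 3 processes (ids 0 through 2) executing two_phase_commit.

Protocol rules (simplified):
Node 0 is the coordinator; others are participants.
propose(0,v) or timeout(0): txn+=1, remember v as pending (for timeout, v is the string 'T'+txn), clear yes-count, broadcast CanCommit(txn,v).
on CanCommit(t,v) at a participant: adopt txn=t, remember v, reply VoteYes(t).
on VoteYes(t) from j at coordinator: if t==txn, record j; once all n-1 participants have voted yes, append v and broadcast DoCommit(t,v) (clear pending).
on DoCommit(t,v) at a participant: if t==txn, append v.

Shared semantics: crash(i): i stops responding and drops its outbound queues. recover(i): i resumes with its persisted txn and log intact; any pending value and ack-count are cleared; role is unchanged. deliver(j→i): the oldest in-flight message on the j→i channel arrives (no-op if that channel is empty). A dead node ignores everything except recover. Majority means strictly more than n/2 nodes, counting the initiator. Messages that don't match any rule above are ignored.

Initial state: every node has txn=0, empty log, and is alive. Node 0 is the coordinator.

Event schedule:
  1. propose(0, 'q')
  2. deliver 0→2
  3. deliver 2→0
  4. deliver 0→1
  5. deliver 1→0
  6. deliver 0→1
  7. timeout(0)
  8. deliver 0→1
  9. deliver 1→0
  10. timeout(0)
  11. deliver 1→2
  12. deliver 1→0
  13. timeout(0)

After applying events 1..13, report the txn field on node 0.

4

1. propose(0,'q'):  <0:coor t1 ->
2. deliver 0→2:  <2:part t1 ->
3. deliver 2→0:  nop
4. deliver 0→1:  <1:part t1 ->
5. deliver 1→0:  <0:coor t1 q>
6. deliver 0→1:  <1:part t1 q>
7. timeout(0):  <0:coor t2 q>
8. deliver 0→1:  <1:part t2 q>
9. deliver 1→0:  nop
10. timeout(0):  <0:coor t3 q>
11. deliver 1→2:  nop
12. deliver 1→0:  nop
13. timeout(0):  <0:coor t4 q>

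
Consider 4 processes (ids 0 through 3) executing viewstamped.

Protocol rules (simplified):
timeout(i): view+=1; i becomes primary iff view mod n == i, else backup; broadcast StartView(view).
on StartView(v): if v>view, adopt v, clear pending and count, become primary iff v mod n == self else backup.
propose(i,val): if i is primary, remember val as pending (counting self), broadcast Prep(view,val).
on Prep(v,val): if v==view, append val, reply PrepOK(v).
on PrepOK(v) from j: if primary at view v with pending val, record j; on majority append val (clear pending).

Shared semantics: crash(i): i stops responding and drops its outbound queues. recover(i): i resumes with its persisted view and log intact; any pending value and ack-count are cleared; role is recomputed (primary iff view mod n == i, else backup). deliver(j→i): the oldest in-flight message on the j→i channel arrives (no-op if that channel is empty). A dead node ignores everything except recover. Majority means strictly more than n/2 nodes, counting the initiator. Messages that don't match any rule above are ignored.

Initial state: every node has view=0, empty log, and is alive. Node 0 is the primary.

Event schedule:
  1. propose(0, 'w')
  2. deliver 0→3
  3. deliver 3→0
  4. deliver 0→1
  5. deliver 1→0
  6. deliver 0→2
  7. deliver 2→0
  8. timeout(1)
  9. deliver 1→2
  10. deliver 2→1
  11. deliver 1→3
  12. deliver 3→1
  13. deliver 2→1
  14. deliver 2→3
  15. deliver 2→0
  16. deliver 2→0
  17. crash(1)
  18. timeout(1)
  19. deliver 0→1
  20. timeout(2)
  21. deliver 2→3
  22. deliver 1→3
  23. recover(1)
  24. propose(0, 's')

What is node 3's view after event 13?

step 1 propose(0,'w'): —
step 2 deliver 0→3: 3={back,v=0,log=w}
step 3 deliver 3→0: —
step 4 deliver 0→1: 1={back,v=0,log=w}
step 5 deliver 1→0: 0={prim,v=0,log=w}
step 6 deliver 0→2: 2={back,v=0,log=w}
step 7 deliver 2→0: —
step 8 timeout(1): 1={prim,v=1,log=w}
step 9 deliver 1→2: 2={back,v=1,log=w}
step 10 deliver 2→1: —
step 11 deliver 1→3: 3={back,v=1,log=w}
step 12 deliver 3→1: —
step 13 deliver 2→1: —

1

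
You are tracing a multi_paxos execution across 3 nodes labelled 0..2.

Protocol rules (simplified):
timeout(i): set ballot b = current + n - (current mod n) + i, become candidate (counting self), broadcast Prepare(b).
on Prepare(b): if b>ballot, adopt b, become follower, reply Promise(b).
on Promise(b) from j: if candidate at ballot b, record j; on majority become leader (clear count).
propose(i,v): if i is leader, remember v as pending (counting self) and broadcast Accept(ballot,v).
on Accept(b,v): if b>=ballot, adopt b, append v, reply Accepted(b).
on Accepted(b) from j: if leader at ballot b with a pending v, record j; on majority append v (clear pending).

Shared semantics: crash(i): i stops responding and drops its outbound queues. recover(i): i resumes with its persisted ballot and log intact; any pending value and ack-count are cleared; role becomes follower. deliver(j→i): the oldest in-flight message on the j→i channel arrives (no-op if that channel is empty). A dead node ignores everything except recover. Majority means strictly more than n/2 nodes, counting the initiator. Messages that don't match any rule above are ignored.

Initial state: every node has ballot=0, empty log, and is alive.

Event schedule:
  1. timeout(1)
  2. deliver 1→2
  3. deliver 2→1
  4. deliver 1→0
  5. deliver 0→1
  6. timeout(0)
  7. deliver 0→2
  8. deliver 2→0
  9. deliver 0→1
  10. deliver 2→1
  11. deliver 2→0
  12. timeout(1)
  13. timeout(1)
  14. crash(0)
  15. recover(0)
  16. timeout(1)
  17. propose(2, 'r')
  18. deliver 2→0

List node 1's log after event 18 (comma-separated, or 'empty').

empty

1. timeout(1):  <1:cand b4 ->
2. deliver 1→2:  <2:foll b4 ->
3. deliver 2→1:  <1:lead b4 ->
4. deliver 1→0:  <0:foll b4 ->
5. deliver 0→1:  nop
6. timeout(0):  <0:cand b6 ->
7. deliver 0→2:  <2:foll b6 ->
8. deliver 2→0:  <0:lead b6 ->
9. deliver 0→1:  <1:foll b6 ->
10. deliver 2→1:  nop
11. deliver 2→0:  nop
12. timeout(1):  <1:cand b10 ->
13. timeout(1):  <1:cand b13 ->
14. crash(0):  <0:✗lead b6 ->
15. recover(0):  <0:foll b6 ->
16. timeout(1):  <1:cand b16 ->
17. propose(2,'r'):  nop
18. deliver 2→0:  nop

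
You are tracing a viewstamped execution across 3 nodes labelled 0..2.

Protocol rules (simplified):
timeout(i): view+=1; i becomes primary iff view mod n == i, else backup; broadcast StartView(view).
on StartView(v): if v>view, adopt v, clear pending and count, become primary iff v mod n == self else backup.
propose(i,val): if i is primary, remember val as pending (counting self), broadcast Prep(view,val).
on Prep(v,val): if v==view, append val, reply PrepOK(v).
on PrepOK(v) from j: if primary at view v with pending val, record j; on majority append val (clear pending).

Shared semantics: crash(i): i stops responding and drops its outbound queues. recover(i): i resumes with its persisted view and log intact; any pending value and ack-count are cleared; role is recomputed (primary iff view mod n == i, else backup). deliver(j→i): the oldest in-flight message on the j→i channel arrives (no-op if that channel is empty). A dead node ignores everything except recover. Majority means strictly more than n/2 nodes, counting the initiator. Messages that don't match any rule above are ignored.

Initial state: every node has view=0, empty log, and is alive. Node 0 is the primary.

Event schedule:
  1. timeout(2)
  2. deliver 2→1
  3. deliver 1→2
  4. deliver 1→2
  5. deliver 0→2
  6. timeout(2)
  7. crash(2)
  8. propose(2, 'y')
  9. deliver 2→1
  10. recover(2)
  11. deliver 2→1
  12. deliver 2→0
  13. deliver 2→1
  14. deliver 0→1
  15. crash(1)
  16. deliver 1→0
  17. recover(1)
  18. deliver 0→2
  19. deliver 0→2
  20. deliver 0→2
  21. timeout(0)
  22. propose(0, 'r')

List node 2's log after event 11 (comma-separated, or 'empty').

empty

[1] timeout(2) → N2(back v1 [-])
[2] deliver 2→1 → N1(prim v1 [-])
[3] deliver 1→2 → ∅
[4] deliver 1→2 → ∅
[5] deliver 0→2 → ∅
[6] timeout(2) → N2(prim v2 [-])
[7] crash(2) → N2(✗prim v2 [-])
[8] propose(2,'y') → ∅
[9] deliver 2→1 → ∅
[10] recover(2) → N2(prim v2 [-])
[11] deliver 2→1 → ∅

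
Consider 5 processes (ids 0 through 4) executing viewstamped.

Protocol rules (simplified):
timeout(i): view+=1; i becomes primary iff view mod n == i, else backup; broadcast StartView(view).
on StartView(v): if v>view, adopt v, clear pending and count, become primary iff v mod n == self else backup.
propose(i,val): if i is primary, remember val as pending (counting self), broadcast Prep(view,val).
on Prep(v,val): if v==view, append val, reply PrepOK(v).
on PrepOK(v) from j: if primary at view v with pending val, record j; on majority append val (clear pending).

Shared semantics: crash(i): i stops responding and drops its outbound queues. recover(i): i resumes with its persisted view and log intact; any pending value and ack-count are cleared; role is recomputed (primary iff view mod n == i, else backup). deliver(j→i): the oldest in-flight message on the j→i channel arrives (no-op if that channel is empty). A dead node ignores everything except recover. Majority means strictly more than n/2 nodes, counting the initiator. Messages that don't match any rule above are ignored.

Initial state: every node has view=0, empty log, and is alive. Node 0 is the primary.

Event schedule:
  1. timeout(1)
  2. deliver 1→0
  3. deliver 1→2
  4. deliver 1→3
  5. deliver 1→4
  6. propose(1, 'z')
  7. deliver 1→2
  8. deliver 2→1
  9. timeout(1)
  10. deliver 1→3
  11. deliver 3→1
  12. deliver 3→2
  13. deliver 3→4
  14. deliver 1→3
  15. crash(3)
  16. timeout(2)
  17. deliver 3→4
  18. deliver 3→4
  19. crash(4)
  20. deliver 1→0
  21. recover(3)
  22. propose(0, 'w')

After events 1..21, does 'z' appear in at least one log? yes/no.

yes

e1 timeout(1): 1[prim,v=1,-]
e2 deliver 1→0: 0[back,v=1,-]
e3 deliver 1→2: 2[back,v=1,-]
e4 deliver 1→3: 3[back,v=1,-]
e5 deliver 1→4: 4[back,v=1,-]
e6 propose(1,'z'): ·
e7 deliver 1→2: 2[back,v=1,z]
e8 deliver 2→1: ·
e9 timeout(1): 1[back,v=2,-]
e10 deliver 1→3: 3[back,v=1,z]
e11 deliver 3→1: ·
e12 deliver 3→2: ·
e13 deliver 3→4: ·
e14 deliver 1→3: 3[back,v=2,z]
e15 crash(3): 3[✗back,v=2,z]
e16 timeout(2): 2[prim,v=2,z]
e17 deliver 3→4: ·
e18 deliver 3→4: ·
e19 crash(4): 4[✗back,v=1,-]
e20 deliver 1→0: 0[back,v=1,z]
e21 recover(3): 3[back,v=2,z]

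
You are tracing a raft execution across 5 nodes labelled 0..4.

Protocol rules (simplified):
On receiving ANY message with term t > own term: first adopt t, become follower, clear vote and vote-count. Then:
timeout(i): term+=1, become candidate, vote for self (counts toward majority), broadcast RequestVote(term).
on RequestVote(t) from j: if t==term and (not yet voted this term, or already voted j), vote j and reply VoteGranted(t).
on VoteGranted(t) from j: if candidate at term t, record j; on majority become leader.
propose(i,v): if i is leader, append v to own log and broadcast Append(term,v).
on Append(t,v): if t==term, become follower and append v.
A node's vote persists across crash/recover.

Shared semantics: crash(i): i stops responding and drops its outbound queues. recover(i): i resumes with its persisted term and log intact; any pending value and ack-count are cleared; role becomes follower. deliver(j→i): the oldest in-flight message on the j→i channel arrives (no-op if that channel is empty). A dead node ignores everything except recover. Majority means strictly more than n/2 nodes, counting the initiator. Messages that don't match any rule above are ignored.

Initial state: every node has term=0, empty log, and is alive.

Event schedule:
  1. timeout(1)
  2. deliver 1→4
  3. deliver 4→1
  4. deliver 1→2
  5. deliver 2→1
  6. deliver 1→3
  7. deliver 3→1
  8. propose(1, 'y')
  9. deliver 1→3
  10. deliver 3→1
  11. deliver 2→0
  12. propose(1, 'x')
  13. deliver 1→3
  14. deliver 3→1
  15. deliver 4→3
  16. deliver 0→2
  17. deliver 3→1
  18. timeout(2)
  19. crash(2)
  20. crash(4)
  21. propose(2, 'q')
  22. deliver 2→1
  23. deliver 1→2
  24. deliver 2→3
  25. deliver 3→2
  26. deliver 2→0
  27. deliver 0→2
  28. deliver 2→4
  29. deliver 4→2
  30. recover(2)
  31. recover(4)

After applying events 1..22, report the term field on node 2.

2

step 1 timeout(1): 1={cand,t=1,log=-}
step 2 deliver 1→4: 4={foll,t=1,log=-}
step 3 deliver 4→1: —
step 4 deliver 1→2: 2={foll,t=1,log=-}
step 5 deliver 2→1: 1={lead,t=1,log=-}
step 6 deliver 1→3: 3={foll,t=1,log=-}
step 7 deliver 3→1: —
step 8 propose(1,'y'): 1={lead,t=1,log=y}
step 9 deliver 1→3: 3={foll,t=1,log=y}
step 10 deliver 3→1: —
step 11 deliver 2→0: —
step 12 propose(1,'x'): 1={lead,t=1,log=y,x}
step 13 deliver 1→3: 3={foll,t=1,log=y,x}
step 14 deliver 3→1: —
step 15 deliver 4→3: —
step 16 deliver 0→2: —
step 17 deliver 3→1: —
step 18 timeout(2): 2={cand,t=2,log=-}
step 19 crash(2): 2={✗cand,t=2,log=-}
step 20 crash(4): 4={✗foll,t=1,log=-}
step 21 propose(2,'q'): —
step 22 deliver 2→1: —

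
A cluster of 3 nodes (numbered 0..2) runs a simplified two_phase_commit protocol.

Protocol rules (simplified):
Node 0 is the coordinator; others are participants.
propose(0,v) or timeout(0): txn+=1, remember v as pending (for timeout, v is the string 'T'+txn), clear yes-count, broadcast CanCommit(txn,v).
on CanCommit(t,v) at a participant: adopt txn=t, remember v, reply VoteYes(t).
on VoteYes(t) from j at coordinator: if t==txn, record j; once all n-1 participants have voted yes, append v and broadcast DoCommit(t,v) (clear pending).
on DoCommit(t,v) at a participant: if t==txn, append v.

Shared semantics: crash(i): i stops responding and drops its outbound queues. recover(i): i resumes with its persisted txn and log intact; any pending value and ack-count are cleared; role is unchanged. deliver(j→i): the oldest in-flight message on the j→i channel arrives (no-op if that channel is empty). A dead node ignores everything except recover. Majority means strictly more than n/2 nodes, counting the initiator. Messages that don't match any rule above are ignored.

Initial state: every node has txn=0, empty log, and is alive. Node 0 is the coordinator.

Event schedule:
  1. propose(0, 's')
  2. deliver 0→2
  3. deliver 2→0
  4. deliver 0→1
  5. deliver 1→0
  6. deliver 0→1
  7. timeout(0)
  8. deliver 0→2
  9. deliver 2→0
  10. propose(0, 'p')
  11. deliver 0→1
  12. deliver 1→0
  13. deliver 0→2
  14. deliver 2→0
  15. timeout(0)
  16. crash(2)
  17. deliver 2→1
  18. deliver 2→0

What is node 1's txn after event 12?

e1 propose(0,'s'): 0[coor,t=1,-]
e2 deliver 0→2: 2[part,t=1,-]
e3 deliver 2→0: ·
e4 deliver 0→1: 1[part,t=1,-]
e5 deliver 1→0: 0[coor,t=1,s]
e6 deliver 0→1: 1[part,t=1,s]
e7 timeout(0): 0[coor,t=2,s]
e8 deliver 0→2: 2[part,t=1,s]
e9 deliver 2→0: ·
e10 propose(0,'p'): 0[coor,t=3,s]
e11 deliver 0→1: 1[part,t=2,s]
e12 deliver 1→0: ·

2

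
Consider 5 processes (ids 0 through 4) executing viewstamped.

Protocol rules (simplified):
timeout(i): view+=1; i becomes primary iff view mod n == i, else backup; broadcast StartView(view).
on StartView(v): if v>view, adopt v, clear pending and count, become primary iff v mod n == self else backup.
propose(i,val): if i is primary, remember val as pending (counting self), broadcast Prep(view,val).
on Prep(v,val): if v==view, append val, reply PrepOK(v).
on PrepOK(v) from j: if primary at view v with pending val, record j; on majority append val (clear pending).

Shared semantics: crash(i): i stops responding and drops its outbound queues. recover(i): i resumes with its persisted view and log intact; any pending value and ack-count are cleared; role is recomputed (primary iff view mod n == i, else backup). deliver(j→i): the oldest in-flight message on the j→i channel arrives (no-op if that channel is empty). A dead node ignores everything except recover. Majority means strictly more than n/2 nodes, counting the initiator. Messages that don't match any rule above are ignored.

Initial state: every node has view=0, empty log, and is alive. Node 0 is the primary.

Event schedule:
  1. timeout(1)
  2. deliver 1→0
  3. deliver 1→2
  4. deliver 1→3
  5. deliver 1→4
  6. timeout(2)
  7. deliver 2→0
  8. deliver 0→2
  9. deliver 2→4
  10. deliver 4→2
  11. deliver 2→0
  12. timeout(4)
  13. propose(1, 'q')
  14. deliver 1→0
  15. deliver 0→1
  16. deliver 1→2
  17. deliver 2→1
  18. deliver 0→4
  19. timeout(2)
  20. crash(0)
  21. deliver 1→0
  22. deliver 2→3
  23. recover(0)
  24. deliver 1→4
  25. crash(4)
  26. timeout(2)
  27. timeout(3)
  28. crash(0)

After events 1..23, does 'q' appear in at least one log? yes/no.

step 1 timeout(1): 1={prim,v=1,log=-}
step 2 deliver 1→0: 0={back,v=1,log=-}
step 3 deliver 1→2: 2={back,v=1,log=-}
step 4 deliver 1→3: 3={back,v=1,log=-}
step 5 deliver 1→4: 4={back,v=1,log=-}
step 6 timeout(2): 2={prim,v=2,log=-}
step 7 deliver 2→0: 0={back,v=2,log=-}
step 8 deliver 0→2: —
step 9 deliver 2→4: 4={back,v=2,log=-}
step 10 deliver 4→2: —
step 11 deliver 2→0: —
step 12 timeout(4): 4={back,v=3,log=-}
step 13 propose(1,'q'): —
step 14 deliver 1→0: —
step 15 deliver 0→1: —
step 16 deliver 1→2: —
step 17 deliver 2→1: 1={back,v=2,log=-}
step 18 deliver 0→4: —
step 19 timeout(2): 2={back,v=3,log=-}
step 20 crash(0): 0={✗back,v=2,log=-}
step 21 deliver 1→0: —
step 22 deliver 2→3: 3={back,v=2,log=-}
step 23 recover(0): 0={back,v=2,log=-}

no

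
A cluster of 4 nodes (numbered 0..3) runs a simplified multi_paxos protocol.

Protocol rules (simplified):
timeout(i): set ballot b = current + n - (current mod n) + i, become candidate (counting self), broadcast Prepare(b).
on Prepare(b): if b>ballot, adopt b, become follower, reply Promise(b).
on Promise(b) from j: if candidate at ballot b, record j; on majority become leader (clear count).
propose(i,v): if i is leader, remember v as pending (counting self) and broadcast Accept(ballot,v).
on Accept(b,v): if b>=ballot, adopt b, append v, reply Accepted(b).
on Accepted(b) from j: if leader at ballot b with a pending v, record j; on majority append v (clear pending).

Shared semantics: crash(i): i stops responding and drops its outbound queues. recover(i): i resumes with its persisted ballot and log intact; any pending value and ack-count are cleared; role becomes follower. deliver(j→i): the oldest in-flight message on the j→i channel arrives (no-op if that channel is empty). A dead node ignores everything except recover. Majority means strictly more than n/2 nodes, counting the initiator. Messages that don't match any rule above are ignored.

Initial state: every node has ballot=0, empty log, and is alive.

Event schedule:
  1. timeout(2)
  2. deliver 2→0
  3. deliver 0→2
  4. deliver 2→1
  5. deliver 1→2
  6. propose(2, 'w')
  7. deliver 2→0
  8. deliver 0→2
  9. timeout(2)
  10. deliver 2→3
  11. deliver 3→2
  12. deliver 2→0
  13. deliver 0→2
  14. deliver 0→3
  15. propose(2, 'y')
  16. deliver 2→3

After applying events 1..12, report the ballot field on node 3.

6

step 1 timeout(2): 2={cand,b=6,log=-}
step 2 deliver 2→0: 0={foll,b=6,log=-}
step 3 deliver 0→2: —
step 4 deliver 2→1: 1={foll,b=6,log=-}
step 5 deliver 1→2: 2={lead,b=6,log=-}
step 6 propose(2,'w'): —
step 7 deliver 2→0: 0={foll,b=6,log=w}
step 8 deliver 0→2: —
step 9 timeout(2): 2={cand,b=10,log=-}
step 10 deliver 2→3: 3={foll,b=6,log=-}
step 11 deliver 3→2: —
step 12 deliver 2→0: 0={foll,b=10,log=w}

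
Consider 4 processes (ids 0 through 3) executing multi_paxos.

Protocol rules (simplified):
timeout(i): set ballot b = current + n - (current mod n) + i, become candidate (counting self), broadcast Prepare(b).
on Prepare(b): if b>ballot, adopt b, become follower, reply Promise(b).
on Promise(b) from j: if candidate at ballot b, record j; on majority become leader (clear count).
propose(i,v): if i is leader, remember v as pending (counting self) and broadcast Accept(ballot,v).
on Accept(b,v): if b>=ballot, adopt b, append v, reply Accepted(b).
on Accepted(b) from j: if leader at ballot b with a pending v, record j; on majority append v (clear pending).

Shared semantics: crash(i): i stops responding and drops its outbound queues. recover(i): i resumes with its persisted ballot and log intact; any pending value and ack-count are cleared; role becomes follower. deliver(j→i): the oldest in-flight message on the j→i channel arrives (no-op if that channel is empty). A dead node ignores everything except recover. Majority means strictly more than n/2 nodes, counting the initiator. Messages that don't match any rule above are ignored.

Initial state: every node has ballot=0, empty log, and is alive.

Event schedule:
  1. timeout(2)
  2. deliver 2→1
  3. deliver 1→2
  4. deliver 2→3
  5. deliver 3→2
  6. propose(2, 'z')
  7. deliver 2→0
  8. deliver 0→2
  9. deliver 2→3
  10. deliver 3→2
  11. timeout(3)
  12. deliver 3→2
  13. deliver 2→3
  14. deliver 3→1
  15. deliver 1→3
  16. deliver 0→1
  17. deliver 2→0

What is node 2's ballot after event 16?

11

e1 timeout(2): 2[cand,b=6,-]
e2 deliver 2→1: 1[foll,b=6,-]
e3 deliver 1→2: ·
e4 deliver 2→3: 3[foll,b=6,-]
e5 deliver 3→2: 2[lead,b=6,-]
e6 propose(2,'z'): ·
e7 deliver 2→0: 0[foll,b=6,-]
e8 deliver 0→2: ·
e9 deliver 2→3: 3[foll,b=6,z]
e10 deliver 3→2: ·
e11 timeout(3): 3[cand,b=11,z]
e12 deliver 3→2: 2[foll,b=11,-]
e13 deliver 2→3: ·
e14 deliver 3→1: 1[foll,b=11,-]
e15 deliver 1→3: 3[lead,b=11,z]
e16 deliver 0→1: ·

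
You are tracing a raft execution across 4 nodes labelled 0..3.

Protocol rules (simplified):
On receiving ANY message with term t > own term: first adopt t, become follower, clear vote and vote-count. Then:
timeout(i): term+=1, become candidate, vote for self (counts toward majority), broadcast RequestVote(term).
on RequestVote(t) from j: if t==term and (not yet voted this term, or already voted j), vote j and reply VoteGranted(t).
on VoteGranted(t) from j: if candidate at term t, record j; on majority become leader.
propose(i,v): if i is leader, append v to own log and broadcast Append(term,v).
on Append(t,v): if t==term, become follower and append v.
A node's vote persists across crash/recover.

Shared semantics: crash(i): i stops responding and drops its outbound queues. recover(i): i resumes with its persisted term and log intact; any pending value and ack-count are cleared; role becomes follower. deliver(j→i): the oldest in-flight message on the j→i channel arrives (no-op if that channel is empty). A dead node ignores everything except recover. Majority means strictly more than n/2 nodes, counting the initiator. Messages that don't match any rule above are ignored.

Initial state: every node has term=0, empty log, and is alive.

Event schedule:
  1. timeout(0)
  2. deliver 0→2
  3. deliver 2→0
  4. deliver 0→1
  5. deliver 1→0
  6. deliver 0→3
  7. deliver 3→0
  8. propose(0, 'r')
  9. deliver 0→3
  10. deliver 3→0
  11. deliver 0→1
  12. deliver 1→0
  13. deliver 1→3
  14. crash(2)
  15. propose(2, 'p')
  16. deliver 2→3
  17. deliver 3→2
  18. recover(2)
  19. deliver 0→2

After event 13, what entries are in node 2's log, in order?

empty

e1 timeout(0): 0[cand,t=1,-]
e2 deliver 0→2: 2[foll,t=1,-]
e3 deliver 2→0: ·
e4 deliver 0→1: 1[foll,t=1,-]
e5 deliver 1→0: 0[lead,t=1,-]
e6 deliver 0→3: 3[foll,t=1,-]
e7 deliver 3→0: ·
e8 propose(0,'r'): 0[lead,t=1,r]
e9 deliver 0→3: 3[foll,t=1,r]
e10 deliver 3→0: ·
e11 deliver 0→1: 1[foll,t=1,r]
e12 deliver 1→0: ·
e13 deliver 1→3: ·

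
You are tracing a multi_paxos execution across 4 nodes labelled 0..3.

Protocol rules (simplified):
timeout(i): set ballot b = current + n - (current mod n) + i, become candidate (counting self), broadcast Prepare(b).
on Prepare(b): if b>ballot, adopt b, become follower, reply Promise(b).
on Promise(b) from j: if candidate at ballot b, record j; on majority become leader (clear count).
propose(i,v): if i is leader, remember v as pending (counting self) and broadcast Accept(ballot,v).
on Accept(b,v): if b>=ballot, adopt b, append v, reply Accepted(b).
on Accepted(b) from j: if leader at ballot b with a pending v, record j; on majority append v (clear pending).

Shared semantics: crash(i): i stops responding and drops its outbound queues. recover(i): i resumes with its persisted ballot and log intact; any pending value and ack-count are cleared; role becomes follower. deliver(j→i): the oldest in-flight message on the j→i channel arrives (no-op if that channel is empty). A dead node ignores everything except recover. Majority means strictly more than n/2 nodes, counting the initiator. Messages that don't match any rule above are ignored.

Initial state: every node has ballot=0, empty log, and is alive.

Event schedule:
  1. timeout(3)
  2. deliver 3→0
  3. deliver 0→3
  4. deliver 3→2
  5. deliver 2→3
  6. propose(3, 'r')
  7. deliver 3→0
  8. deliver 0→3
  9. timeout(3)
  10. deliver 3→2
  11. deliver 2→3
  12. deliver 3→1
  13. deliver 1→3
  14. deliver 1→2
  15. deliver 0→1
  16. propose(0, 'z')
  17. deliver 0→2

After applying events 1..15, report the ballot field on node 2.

1. timeout(3):  <3:cand b7 ->
2. deliver 3→0:  <0:foll b7 ->
3. deliver 0→3:  nop
4. deliver 3→2:  <2:foll b7 ->
5. deliver 2→3:  <3:lead b7 ->
6. propose(3,'r'):  nop
7. deliver 3→0:  <0:foll b7 r>
8. deliver 0→3:  nop
9. timeout(3):  <3:cand b11 ->
10. deliver 3→2:  <2:foll b7 r>
11. deliver 2→3:  nop
12. deliver 3→1:  <1:foll b7 ->
13. deliver 1→3:  nop
14. deliver 1→2:  nop
15. deliver 0→1:  nop

7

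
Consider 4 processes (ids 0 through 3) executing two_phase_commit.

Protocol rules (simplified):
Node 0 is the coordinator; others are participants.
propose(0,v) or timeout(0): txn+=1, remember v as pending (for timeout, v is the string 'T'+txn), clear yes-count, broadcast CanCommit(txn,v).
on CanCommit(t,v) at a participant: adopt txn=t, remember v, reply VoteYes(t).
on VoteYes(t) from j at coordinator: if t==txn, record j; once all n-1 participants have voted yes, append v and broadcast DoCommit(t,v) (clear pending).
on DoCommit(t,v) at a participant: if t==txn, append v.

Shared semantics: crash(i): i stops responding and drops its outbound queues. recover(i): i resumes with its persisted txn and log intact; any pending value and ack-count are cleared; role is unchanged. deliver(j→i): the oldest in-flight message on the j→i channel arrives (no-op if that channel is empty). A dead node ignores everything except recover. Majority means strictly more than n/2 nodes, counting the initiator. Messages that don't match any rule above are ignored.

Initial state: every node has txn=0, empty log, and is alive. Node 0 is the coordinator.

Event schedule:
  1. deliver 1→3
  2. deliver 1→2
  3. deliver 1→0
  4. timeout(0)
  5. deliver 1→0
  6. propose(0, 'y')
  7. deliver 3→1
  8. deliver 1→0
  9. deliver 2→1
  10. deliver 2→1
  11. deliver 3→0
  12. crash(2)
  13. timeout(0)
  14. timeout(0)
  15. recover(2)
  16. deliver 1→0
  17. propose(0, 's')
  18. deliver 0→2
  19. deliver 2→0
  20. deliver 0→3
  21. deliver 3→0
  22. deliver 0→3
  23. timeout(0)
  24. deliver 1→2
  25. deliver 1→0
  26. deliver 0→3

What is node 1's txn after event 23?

after 1 — deliver 1→3: ·
after 2 — deliver 1→2: ·
after 3 — deliver 1→0: ·
after 4 — timeout(0): n0:coor/t1/[-]
after 5 — deliver 1→0: ·
after 6 — propose(0,'y'): n0:coor/t2/[-]
after 7 — deliver 3→1: ·
after 8 — deliver 1→0: ·
after 9 — deliver 2→1: ·
after 10 — deliver 2→1: ·
after 11 — deliver 3→0: ·
after 12 — crash(2): n2:✗part/t0/[-]
after 13 — timeout(0): n0:coor/t3/[-]
after 14 — timeout(0): n0:coor/t4/[-]
after 15 — recover(2): n2:part/t0/[-]
after 16 — deliver 1→0: ·
after 17 — propose(0,'s'): n0:coor/t5/[-]
after 18 — deliver 0→2: n2:part/t1/[-]
after 19 — deliver 2→0: ·
after 20 — deliver 0→3: n3:part/t1/[-]
after 21 — deliver 3→0: ·
after 22 — deliver 0→3: n3:part/t2/[-]
after 23 — timeout(0): n0:coor/t6/[-]

0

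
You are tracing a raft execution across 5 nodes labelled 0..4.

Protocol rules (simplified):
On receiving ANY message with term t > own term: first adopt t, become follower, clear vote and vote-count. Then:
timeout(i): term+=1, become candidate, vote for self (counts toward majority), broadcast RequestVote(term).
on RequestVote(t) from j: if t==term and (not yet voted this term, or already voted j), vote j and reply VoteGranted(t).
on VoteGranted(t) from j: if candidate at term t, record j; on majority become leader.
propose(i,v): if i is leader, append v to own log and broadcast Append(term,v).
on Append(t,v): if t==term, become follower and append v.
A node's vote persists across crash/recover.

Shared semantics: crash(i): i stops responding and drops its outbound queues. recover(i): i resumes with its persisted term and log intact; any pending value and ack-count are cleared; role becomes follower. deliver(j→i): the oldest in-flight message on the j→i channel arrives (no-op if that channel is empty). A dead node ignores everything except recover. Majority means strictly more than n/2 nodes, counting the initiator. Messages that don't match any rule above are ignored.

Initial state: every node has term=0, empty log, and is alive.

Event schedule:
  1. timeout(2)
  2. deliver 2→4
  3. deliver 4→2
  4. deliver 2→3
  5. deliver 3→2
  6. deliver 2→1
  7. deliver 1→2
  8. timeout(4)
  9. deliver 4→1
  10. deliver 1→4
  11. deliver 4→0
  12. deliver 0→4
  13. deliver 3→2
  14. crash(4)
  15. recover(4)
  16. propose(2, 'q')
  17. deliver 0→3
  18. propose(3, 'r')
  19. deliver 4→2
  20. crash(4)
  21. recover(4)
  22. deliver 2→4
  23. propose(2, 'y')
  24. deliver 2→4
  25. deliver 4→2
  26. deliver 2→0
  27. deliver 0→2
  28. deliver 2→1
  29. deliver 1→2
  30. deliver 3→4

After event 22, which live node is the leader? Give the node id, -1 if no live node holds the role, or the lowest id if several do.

2

e1 timeout(2): 2[cand,t=1,-]
e2 deliver 2→4: 4[foll,t=1,-]
e3 deliver 4→2: ·
e4 deliver 2→3: 3[foll,t=1,-]
e5 deliver 3→2: 2[lead,t=1,-]
e6 deliver 2→1: 1[foll,t=1,-]
e7 deliver 1→2: ·
e8 timeout(4): 4[cand,t=2,-]
e9 deliver 4→1: 1[foll,t=2,-]
e10 deliver 1→4: ·
e11 deliver 4→0: 0[foll,t=2,-]
e12 deliver 0→4: 4[lead,t=2,-]
e13 deliver 3→2: ·
e14 crash(4): 4[✗lead,t=2,-]
e15 recover(4): 4[foll,t=2,-]
e16 propose(2,'q'): 2[lead,t=1,q]
e17 deliver 0→3: ·
e18 propose(3,'r'): ·
e19 deliver 4→2: ·
e20 crash(4): 4[✗foll,t=2,-]
e21 recover(4): 4[foll,t=2,-]
e22 deliver 2→4: ·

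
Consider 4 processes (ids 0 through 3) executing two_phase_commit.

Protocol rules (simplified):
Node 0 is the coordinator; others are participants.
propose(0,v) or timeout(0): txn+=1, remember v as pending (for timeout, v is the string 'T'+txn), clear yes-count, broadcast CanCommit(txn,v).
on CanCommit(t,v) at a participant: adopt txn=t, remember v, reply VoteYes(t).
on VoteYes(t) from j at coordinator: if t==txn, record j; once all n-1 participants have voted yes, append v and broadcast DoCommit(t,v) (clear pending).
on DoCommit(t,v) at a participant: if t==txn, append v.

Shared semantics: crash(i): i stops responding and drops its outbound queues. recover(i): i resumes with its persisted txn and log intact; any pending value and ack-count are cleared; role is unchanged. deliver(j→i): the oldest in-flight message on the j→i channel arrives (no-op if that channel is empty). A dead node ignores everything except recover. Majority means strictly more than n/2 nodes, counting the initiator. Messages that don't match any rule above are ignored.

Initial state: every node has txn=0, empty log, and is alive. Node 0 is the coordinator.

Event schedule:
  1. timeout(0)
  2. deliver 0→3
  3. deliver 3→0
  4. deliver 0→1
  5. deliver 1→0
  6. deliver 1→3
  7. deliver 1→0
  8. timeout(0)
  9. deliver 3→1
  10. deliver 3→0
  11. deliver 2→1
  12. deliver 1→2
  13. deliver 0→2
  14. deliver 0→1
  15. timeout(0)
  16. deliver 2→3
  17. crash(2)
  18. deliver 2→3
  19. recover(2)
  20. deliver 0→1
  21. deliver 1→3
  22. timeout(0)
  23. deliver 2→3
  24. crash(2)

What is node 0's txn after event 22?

[1] timeout(0) → N0(coor t1 [-])
[2] deliver 0→3 → N3(part t1 [-])
[3] deliver 3→0 → ∅
[4] deliver 0→1 → N1(part t1 [-])
[5] deliver 1→0 → ∅
[6] deliver 1→3 → ∅
[7] deliver 1→0 → ∅
[8] timeout(0) → N0(coor t2 [-])
[9] deliver 3→1 → ∅
[10] deliver 3→0 → ∅
[11] deliver 2→1 → ∅
[12] deliver 1→2 → ∅
[13] deliver 0→2 → N2(part t1 [-])
[14] deliver 0→1 → N1(part t2 [-])
[15] timeout(0) → N0(coor t3 [-])
[16] deliver 2→3 → ∅
[17] crash(2) → N2(✗part t1 [-])
[18] deliver 2→3 → ∅
[19] recover(2) → N2(part t1 [-])
[20] deliver 0→1 → N1(part t3 [-])
[21] deliver 1→3 → ∅
[22] timeout(0) → N0(coor t4 [-])

4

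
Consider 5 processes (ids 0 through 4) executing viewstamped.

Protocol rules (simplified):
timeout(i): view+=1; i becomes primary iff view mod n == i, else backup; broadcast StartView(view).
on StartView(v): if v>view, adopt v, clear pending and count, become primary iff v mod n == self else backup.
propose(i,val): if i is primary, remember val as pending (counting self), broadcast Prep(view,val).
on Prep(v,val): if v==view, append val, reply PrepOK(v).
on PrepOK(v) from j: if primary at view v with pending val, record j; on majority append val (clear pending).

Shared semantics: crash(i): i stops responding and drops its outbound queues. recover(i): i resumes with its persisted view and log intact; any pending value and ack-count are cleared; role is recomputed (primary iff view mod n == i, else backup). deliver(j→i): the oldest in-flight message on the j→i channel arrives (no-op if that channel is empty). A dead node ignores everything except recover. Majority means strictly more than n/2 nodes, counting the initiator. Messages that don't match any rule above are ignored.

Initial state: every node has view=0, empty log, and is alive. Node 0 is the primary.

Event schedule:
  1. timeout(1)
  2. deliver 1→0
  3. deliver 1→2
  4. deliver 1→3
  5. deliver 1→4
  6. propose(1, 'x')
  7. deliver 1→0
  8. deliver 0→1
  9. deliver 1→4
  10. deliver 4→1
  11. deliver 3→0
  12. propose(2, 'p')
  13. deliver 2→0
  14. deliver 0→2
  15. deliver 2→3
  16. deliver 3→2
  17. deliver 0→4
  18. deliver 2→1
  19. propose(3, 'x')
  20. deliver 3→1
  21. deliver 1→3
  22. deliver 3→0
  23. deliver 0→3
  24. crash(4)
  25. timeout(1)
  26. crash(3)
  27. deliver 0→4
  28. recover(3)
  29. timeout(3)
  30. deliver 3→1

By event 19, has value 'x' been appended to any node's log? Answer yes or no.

e1 timeout(1): 1[prim,v=1,-]
e2 deliver 1→0: 0[back,v=1,-]
e3 deliver 1→2: 2[back,v=1,-]
e4 deliver 1→3: 3[back,v=1,-]
e5 deliver 1→4: 4[back,v=1,-]
e6 propose(1,'x'): ·
e7 deliver 1→0: 0[back,v=1,x]
e8 deliver 0→1: ·
e9 deliver 1→4: 4[back,v=1,x]
e10 deliver 4→1: 1[prim,v=1,x]
e11 deliver 3→0: ·
e12 propose(2,'p'): ·
e13 deliver 2→0: ·
e14 deliver 0→2: ·
e15 deliver 2→3: ·
e16 deliver 3→2: ·
e17 deliver 0→4: ·
e18 deliver 2→1: ·
e19 propose(3,'x'): ·

yes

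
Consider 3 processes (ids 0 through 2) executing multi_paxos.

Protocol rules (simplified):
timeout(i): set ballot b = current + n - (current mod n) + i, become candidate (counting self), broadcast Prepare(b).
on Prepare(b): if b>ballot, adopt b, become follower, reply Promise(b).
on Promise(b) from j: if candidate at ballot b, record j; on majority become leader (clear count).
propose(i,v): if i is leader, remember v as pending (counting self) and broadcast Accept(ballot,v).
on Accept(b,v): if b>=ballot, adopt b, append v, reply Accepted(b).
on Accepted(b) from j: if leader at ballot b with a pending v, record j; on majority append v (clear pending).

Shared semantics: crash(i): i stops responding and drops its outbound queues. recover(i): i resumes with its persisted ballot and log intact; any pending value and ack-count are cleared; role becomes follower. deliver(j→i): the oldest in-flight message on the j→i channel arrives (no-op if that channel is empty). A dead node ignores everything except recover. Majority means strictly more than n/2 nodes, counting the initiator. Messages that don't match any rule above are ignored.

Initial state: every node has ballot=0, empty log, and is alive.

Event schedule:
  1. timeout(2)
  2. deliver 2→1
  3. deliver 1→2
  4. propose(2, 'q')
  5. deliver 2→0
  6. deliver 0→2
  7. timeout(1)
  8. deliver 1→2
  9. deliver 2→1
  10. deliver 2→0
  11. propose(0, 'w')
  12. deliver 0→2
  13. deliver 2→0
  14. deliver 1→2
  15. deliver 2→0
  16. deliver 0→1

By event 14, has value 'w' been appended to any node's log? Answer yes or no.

no

after 1 — timeout(2): n2:cand/b5/[-]
after 2 — deliver 2→1: n1:foll/b5/[-]
after 3 — deliver 1→2: n2:lead/b5/[-]
after 4 — propose(2,'q'): ·
after 5 — deliver 2→0: n0:foll/b5/[-]
after 6 — deliver 0→2: ·
after 7 — timeout(1): n1:cand/b7/[-]
after 8 — deliver 1→2: n2:foll/b7/[-]
after 9 — deliver 2→1: ·
after 10 — deliver 2→0: n0:foll/b5/[q]
after 11 — propose(0,'w'): ·
after 12 — deliver 0→2: ·
after 13 — deliver 2→0: ·
after 14 — deliver 1→2: ·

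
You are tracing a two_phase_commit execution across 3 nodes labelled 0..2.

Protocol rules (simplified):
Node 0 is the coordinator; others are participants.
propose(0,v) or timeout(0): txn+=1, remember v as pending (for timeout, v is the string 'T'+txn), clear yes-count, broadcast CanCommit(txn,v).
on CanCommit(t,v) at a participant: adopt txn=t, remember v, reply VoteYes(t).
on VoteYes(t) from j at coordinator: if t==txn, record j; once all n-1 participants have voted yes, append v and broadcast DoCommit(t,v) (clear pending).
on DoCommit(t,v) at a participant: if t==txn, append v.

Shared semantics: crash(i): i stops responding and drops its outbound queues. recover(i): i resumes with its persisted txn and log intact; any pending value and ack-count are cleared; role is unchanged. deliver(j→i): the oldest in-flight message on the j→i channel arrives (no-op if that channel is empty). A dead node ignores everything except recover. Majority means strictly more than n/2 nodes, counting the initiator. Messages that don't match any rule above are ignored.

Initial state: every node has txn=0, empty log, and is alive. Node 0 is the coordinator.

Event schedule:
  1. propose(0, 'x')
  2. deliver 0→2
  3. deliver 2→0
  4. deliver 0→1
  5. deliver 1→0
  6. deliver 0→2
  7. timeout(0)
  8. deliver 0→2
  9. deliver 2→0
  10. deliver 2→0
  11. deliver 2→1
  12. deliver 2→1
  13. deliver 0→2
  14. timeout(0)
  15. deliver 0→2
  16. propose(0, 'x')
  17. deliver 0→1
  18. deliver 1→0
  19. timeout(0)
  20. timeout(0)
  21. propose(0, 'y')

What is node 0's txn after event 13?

e1 propose(0,'x'): 0[coor,t=1,-]
e2 deliver 0→2: 2[part,t=1,-]
e3 deliver 2→0: ·
e4 deliver 0→1: 1[part,t=1,-]
e5 deliver 1→0: 0[coor,t=1,x]
e6 deliver 0→2: 2[part,t=1,x]
e7 timeout(0): 0[coor,t=2,x]
e8 deliver 0→2: 2[part,t=2,x]
e9 deliver 2→0: ·
e10 deliver 2→0: ·
e11 deliver 2→1: ·
e12 deliver 2→1: ·
e13 deliver 0→2: ·

2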